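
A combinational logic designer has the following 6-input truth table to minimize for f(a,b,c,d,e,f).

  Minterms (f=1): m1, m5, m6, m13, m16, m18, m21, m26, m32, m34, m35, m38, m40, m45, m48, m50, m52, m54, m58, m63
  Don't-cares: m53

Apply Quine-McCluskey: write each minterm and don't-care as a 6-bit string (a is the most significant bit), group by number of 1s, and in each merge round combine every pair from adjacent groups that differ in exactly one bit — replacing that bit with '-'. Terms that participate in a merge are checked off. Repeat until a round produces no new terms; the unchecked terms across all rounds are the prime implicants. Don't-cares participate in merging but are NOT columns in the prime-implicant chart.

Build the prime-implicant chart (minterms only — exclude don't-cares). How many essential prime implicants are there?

8

[col 0] 000001*, 000101*, 000110*, 001101*, 010000*, 010010*, 010101*, 011010*, 100000*, 100010*, 100011*, 100110*, 101000*, 101101*, 110000*, 110010*, 110100*, 110101*, 110110*, 111010*, 111111
[col 1] -00110, -01101, -10000*, -10010*, -10101, -11010*, 0-0101, 00-101, 000-01, 01-010*, 0100-0*, 1-0000*, 1-0010*, 1-0110*, 10-000, 100-10*, 1000-0*, 10001-, 11-010*, 110-00*, 110-10*, 1100-0*, 1101-0*, 11010-
[col 2] -1-010, -100-0, 1-0-10, 1-00-0, 110--0
Prime implicants: -00110, -01101, -1-010, -100-0, -10101, 0-0101, 00-101, 000-01, 1-0-10, 1-00-0, 10-000, 10001-, 110--0, 11010-, 111111
PI chart (minterm → PIs covering it):
  1 | 000-01  (sole → essential)
  5 | 0-0101,00-101,000-01
  6 | -00110  (sole → essential)
  13 | -01101,00-101
  16 | -100-0  (sole → essential)
  18 | -1-010,-100-0
  21 | -10101,0-0101
  26 | -1-010  (sole → essential)
  32 | 1-00-0,10-000
  34 | 1-0-10,1-00-0,10001-
  35 | 10001-  (sole → essential)
  38 | -00110,1-0-10
  40 | 10-000  (sole → essential)
  45 | -01101  (sole → essential)
  48 | -100-0,1-00-0,110--0
  50 | -1-010,-100-0,1-0-10,1-00-0,110--0
  52 | 110--0,11010-
  54 | 1-0-10,110--0
  58 | -1-010  (sole → essential)
  63 | 111111  (sole → essential)
Essential prime implicants: -00110, -01101, -1-010, -100-0, 000-01, 10-000, 10001-, 111111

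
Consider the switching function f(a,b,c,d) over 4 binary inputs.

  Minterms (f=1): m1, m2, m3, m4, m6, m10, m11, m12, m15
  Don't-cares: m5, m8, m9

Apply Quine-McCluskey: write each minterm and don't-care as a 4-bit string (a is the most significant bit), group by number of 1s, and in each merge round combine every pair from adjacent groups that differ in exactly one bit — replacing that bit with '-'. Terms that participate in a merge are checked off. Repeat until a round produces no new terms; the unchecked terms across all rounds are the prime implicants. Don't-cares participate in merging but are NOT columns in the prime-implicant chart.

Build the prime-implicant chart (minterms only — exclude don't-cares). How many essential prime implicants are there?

1

size-2^0 implicants → 0001(✓)  0010(✓)  0011(✓)  0100(✓)  0101(✓)  0110(✓)  1000(✓)  1001(✓)  1010(✓)  1011(✓)  1100(✓)  1111(✓)
size-2^1 implicants → -001(✓)  -010(✓)  -011(✓)  -100  0-01  0-10  00-1(✓)  001-(✓)  01-0  010-  1-00  1-11  10-0(✓)  10-1(✓)  100-(✓)  101-(✓)
size-2^2 implicants → -0-1  -01-  10--
Unchecked terms (primes): -0-1, -01-, -100, 0-01, 0-10, 01-0, 010-, 1-00, 1-11, 10--
Minterm coverage:
  m1 ⊆ -0-1,0-01
  m2 ⊆ -01-,0-10
  m3 ⊆ -0-1,-01-
  m4 ⊆ -100,01-0,010-
  m6 ⊆ 0-10,01-0
  m10 ⊆ -01-,10--
  m11 ⊆ -0-1,-01-,1-11,10--
  m12 ⊆ -100,1-00
  m15 ⊆ 1-11 [E]
E = {1-11}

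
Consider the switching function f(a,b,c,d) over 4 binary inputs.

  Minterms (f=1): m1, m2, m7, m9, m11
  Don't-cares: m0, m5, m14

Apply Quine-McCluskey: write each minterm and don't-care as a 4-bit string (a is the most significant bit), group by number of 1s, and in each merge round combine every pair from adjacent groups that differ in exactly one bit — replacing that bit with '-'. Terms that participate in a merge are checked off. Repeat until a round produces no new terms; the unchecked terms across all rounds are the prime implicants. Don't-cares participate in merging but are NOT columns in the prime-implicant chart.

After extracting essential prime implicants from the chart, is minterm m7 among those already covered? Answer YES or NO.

Round 0: 0000✓ 0001✓ 0010✓ 0101✓ 0111✓ 1001✓ 1011✓ 1110
Round 1: -001 0-01 00-0 000- 01-1 10-1
PIs = {-001, 0-01, 00-0, 000-, 01-1, 10-1, 1110}
Coverage chart:
  m1: -001,0-01,000-
  m2: 00-0 ←essential
  m7: 01-1 ←essential
  m9: -001,10-1
  m11: 10-1 ←essential
Essential: 00-0, 01-1, 10-1

YES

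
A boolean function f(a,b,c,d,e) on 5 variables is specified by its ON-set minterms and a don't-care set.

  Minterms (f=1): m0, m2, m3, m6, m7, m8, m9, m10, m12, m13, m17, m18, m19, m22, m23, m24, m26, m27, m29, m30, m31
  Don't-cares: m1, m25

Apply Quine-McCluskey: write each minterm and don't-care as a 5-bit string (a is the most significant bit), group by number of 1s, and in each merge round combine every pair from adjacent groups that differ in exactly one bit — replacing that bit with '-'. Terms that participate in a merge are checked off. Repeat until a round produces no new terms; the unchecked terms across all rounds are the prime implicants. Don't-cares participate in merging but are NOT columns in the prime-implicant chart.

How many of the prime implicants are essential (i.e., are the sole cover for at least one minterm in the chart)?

3

[col 0] 00000*, 00001*, 00010*, 00011*, 00110*, 00111*, 01000*, 01001*, 01010*, 01100*, 01101*, 10001*, 10010*, 10011*, 10110*, 10111*, 11000*, 11001*, 11010*, 11011*, 11101*, 11110*, 11111*
[col 1] -0001*, -0010*, -0011*, -0110*, -0111*, -1000*, -1001*, -1010*, -1101*, 0-000*, 0-001*, 0-010*, 00-10*, 00-11*, 000-0*, 000-1*, 0000-*, 0001-*, 0011-*, 01-00*, 01-01*, 010-0*, 0100-*, 0110-*, 1-001*, 1-010*, 1-011*, 1-110*, 1-111*, 10-10*, 10-11*, 100-1*, 1001-*, 1011-*, 11-01*, 11-10*, 11-11*, 110-0*, 110-1*, 1100-*, 1101-*, 111-1*, 1111-*
[col 2] --001, --010, -0-10*, -0-11*, -00-1, -001-*, -011-*, -1-01, -10-0, -100-, 0-0-0, 0-00-, 00-1-*, 000--, 01-0-, 1--10*, 1--11*, 1-0-1, 1-01-*, 1-11-*, 10-1-*, 11--1, 11-1-*, 110--
[col 3] -0-1-, 1--1-
Prime implicants: --001, --010, -0-1-, -00-1, -1-01, -10-0, -100-, 0-0-0, 0-00-, 000--, 01-0-, 1--1-, 1-0-1, 11--1, 110--
PI chart (minterm → PIs covering it):
  0 | 0-0-0,0-00-,000--
  2 | --010,-0-1-,0-0-0,000--
  3 | -0-1-,-00-1,000--
  6 | -0-1-  (sole → essential)
  7 | -0-1-  (sole → essential)
  8 | -10-0,-100-,0-0-0,0-00-,01-0-
  9 | --001,-1-01,-100-,0-00-,01-0-
  10 | --010,-10-0,0-0-0
  12 | 01-0-  (sole → essential)
  13 | -1-01,01-0-
  17 | --001,-00-1,1-0-1
  18 | --010,-0-1-,1--1-
  19 | -0-1-,-00-1,1--1-,1-0-1
  22 | -0-1-,1--1-
  23 | -0-1-,1--1-
  24 | -10-0,-100-,110--
  26 | --010,-10-0,1--1-,110--
  27 | 1--1-,1-0-1,11--1,110--
  29 | -1-01,11--1
  30 | 1--1-  (sole → essential)
  31 | 1--1-,11--1
Essential prime implicants: -0-1-, 01-0-, 1--1-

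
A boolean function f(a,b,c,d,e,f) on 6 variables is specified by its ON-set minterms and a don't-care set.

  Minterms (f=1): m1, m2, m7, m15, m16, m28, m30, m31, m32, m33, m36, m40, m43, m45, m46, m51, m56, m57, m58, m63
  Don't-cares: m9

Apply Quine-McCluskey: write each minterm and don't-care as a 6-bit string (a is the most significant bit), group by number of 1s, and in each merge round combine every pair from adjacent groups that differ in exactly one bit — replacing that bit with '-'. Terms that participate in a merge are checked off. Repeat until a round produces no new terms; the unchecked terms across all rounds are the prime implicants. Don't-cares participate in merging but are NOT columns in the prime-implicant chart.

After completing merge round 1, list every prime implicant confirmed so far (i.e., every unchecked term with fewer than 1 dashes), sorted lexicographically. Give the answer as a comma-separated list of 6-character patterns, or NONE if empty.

size-2^0 implicants → 000001(✓)  000010  000111(✓)  001001(✓)  001111(✓)  010000  011100(✓)  011110(✓)  011111(✓)  100000(✓)  100001(✓)  100100(✓)  101000(✓)  101011  101101  101110  110011  111000(✓)  111001(✓)  111010(✓)  111111(✓)
size-2^1 implicants → -00001  -11111  0-1111  00-001  00-111  0111-0  01111-  1-1000  10-000  100-00  10000-  1110-0  11100-
Unchecked terms (primes): -00001, -11111, 0-1111, 00-001, 00-111, 000010, 010000, 0111-0, 01111-, 1-1000, 10-000, 100-00, 10000-, 101011, 101101, 101110, 110011, 1110-0, 11100-

000010, 010000, 101011, 101101, 101110, 110011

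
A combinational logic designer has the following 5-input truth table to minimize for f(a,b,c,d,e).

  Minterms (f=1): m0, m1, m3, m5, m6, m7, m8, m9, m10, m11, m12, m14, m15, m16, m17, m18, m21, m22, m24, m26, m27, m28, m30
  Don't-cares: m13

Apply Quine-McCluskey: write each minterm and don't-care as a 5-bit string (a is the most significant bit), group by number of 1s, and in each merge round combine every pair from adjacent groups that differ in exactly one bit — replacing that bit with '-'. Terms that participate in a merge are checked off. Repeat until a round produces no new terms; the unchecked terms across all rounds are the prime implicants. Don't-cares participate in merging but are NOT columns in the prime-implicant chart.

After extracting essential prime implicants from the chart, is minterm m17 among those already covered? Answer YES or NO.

YES

size-2^0 implicants → 00000(✓)  00001(✓)  00011(✓)  00101(✓)  00110(✓)  00111(✓)  01000(✓)  01001(✓)  01010(✓)  01011(✓)  01100(✓)  01101(✓)  01110(✓)  01111(✓)  10000(✓)  10001(✓)  10010(✓)  10101(✓)  10110(✓)  11000(✓)  11010(✓)  11011(✓)  11100(✓)  11110(✓)
size-2^1 implicants → -0000(✓)  -0001(✓)  -0101(✓)  -0110(✓)  -1000(✓)  -1010(✓)  -1011(✓)  -1100(✓)  -1110(✓)  0-000(✓)  0-001(✓)  0-011(✓)  0-101(✓)  0-110(✓)  0-111(✓)  00-01(✓)  00-11(✓)  000-1(✓)  0000-(✓)  001-1(✓)  0011-(✓)  01-00(✓)  01-01(✓)  01-10(✓)  01-11(✓)  010-0(✓)  010-1(✓)  0100-(✓)  0101-(✓)  011-0(✓)  011-1(✓)  0110-(✓)  0111-(✓)  1-000(✓)  1-010(✓)  1-110(✓)  10-01(✓)  10-10(✓)  100-0(✓)  1000-(✓)  11-00(✓)  11-10(✓)  110-0(✓)  1101-(✓)  111-0(✓)
size-2^2 implicants → --000  --110  -0-01  -000-  -1-00(✓)  -1-10(✓)  -10-0(✓)  -101-  -11-0(✓)  0--01(✓)  0--11(✓)  0-0-1(✓)  0-00-  0-1-1(✓)  0-11-  00--1(✓)  01--0(✓)  01--1(✓)  01-0-(✓)  01-1-(✓)  010--(✓)  011--(✓)  1--10  1-0-0  11--0(✓)
size-2^3 implicants → -1--0  0---1  01---
Unchecked terms (primes): --000, --110, -0-01, -000-, -1--0, -101-, 0---1, 0-00-, 0-11-, 01---, 1--10, 1-0-0
Minterm coverage:
  m0 ⊆ --000,-000-,0-00-
  m1 ⊆ -0-01,-000-,0---1,0-00-
  m3 ⊆ 0---1 [E]
  m5 ⊆ -0-01,0---1
  m6 ⊆ --110,0-11-
  m7 ⊆ 0---1,0-11-
  m8 ⊆ --000,-1--0,0-00-,01---
  m9 ⊆ 0---1,0-00-,01---
  m10 ⊆ -1--0,-101-,01---
  m11 ⊆ -101-,0---1,01---
  m12 ⊆ -1--0,01---
  m14 ⊆ --110,-1--0,0-11-,01---
  m15 ⊆ 0---1,0-11-,01---
  m16 ⊆ --000,-000-,1-0-0
  m17 ⊆ -0-01,-000-
  m18 ⊆ 1--10,1-0-0
  m21 ⊆ -0-01 [E]
  m22 ⊆ --110,1--10
  m24 ⊆ --000,-1--0,1-0-0
  m26 ⊆ -1--0,-101-,1--10,1-0-0
  m27 ⊆ -101- [E]
  m28 ⊆ -1--0 [E]
  m30 ⊆ --110,-1--0,1--10
E = {-0-01, -1--0, -101-, 0---1}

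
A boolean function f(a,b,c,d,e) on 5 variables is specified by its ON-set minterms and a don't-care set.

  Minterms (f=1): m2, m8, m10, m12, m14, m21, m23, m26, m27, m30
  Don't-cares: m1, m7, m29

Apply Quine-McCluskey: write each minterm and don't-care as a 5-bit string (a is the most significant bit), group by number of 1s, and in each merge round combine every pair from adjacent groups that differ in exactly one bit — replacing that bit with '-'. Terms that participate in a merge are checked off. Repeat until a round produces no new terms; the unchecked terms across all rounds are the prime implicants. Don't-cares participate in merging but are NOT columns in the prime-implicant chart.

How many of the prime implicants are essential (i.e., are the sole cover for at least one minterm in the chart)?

4

Round 0: 00001 00010✓ 00111✓ 01000✓ 01010✓ 01100✓ 01110✓ 10101✓ 10111✓ 11010✓ 11011✓ 11101✓ 11110✓
Round 1: -0111 -1010✓ -1110✓ 0-010 01-00✓ 01-10✓ 010-0✓ 011-0✓ 1-101 101-1 11-10✓ 1101-
Round 2: -1-10 01--0
PIs = {-0111, -1-10, 0-010, 00001, 01--0, 1-101, 101-1, 1101-}
Coverage chart:
  m2: 0-010 ←essential
  m8: 01--0 ←essential
  m10: -1-10,0-010,01--0
  m12: 01--0 ←essential
  m14: -1-10,01--0
  m21: 1-101,101-1
  m23: -0111,101-1
  m26: -1-10,1101-
  m27: 1101- ←essential
  m30: -1-10 ←essential
Essential: -1-10, 0-010, 01--0, 1101-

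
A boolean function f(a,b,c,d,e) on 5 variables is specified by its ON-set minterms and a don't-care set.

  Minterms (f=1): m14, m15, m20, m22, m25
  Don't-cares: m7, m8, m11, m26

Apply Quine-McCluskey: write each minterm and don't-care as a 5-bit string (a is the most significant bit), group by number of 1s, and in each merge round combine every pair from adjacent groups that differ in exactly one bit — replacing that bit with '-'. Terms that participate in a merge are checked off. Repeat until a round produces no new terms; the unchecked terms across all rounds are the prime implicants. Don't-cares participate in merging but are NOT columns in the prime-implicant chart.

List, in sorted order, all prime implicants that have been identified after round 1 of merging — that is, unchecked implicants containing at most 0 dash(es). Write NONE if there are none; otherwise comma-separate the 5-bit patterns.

01000, 11001, 11010

Round 0: 00111✓ 01000 01011✓ 01110✓ 01111✓ 10100✓ 10110✓ 11001 11010
Round 1: 0-111 01-11 0111- 101-0
PIs = {0-111, 01-11, 01000, 0111-, 101-0, 11001, 11010}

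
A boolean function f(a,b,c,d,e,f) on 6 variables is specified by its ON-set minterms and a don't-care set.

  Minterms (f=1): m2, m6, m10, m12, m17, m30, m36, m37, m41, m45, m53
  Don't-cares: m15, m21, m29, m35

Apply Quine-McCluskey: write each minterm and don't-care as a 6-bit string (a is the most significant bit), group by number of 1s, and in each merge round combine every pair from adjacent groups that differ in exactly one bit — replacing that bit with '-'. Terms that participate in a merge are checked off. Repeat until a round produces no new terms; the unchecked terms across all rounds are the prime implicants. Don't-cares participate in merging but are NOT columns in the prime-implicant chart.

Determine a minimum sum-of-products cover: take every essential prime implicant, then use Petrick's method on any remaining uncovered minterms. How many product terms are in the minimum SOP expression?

Round 0: 000010✓ 000110✓ 001010✓ 001100 001111 010001✓ 010101✓ 011101✓ 011110 100011 100100✓ 100101✓ 101001✓ 101101✓ 110101✓
Round 1: -10101 00-010 000-10 01-101 010-01 1-0101 10-101 10010- 101-01
PIs = {-10101, 00-010, 000-10, 001100, 001111, 01-101, 010-01, 011110, 1-0101, 10-101, 100011, 10010-, 101-01}
Coverage chart:
  m2: 00-010,000-10
  m6: 000-10 ←essential
  m10: 00-010 ←essential
  m12: 001100 ←essential
  m17: 010-01 ←essential
  m30: 011110 ←essential
  m36: 10010- ←essential
  m37: 1-0101,10-101,10010-
  m41: 101-01 ←essential
  m45: 10-101,101-01
  m53: -10101,1-0101
Essential: 00-010, 000-10, 001100, 010-01, 011110, 10010-, 101-01
Petrick residual → -10101
Min cover (8 terms): bc'de'f + a'b'd'ef' + a'b'c'ef' + a'b'cde'f' + a'bc'e'f + a'bcdef' + ab'c'de' + ab'ce'f

8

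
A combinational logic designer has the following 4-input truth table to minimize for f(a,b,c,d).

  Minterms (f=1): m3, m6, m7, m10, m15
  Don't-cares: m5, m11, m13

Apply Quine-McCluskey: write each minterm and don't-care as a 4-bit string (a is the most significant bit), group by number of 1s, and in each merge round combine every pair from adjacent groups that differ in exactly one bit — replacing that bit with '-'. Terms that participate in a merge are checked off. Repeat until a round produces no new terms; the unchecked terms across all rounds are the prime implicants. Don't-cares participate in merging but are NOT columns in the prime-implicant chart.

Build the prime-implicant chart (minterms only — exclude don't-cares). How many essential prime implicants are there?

3

Round 0: 0011✓ 0101✓ 0110✓ 0111✓ 1010✓ 1011✓ 1101✓ 1111✓
Round 1: -011✓ -101✓ -111✓ 0-11✓ 01-1✓ 011- 1-11✓ 101- 11-1✓
Round 2: --11 -1-1
PIs = {--11, -1-1, 011-, 101-}
Coverage chart:
  m3: --11 ←essential
  m6: 011- ←essential
  m7: --11,-1-1,011-
  m10: 101- ←essential
  m15: --11,-1-1
Essential: --11, 011-, 101-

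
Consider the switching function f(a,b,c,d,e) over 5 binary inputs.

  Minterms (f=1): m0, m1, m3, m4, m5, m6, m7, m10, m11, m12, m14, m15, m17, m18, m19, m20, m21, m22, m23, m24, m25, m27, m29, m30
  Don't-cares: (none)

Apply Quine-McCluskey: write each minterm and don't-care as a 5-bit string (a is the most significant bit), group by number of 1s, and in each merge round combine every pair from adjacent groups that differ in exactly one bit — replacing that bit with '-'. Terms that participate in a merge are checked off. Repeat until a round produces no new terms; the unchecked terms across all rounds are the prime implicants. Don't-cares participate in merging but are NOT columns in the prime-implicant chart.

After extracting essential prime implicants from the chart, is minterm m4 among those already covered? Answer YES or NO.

size-2^0 implicants → 00000(✓)  00001(✓)  00011(✓)  00100(✓)  00101(✓)  00110(✓)  00111(✓)  01010(✓)  01011(✓)  01100(✓)  01110(✓)  01111(✓)  10001(✓)  10010(✓)  10011(✓)  10100(✓)  10101(✓)  10110(✓)  10111(✓)  11000(✓)  11001(✓)  11011(✓)  11101(✓)  11110(✓)
size-2^1 implicants → -0001(✓)  -0011(✓)  -0100(✓)  -0101(✓)  -0110(✓)  -0111(✓)  -1011(✓)  -1110(✓)  0-011(✓)  0-100(✓)  0-110(✓)  0-111(✓)  00-00(✓)  00-01(✓)  00-11(✓)  000-1(✓)  0000-(✓)  001-0(✓)  001-1(✓)  0010-(✓)  0011-(✓)  01-10(✓)  01-11(✓)  0101-(✓)  011-0(✓)  0111-(✓)  1-001(✓)  1-011(✓)  1-101(✓)  1-110(✓)  10-01(✓)  10-10(✓)  10-11(✓)  100-1(✓)  1001-(✓)  101-0(✓)  101-1(✓)  1010-(✓)  1011-(✓)  11-01(✓)  110-1(✓)  1100-
size-2^2 implicants → --011  --110  -0-01(✓)  -0-11(✓)  -00-1(✓)  -01-0(✓)  -01-1(✓)  -010-(✓)  -011-(✓)  0--11  0-1-0  0-11-  00--1(✓)  00-0-  001--(✓)  01-1-  1--01  1-0-1  10--1(✓)  10-1-  101--(✓)
size-2^3 implicants → -0--1  -01--
Unchecked terms (primes): --011, --110, -0--1, -01--, 0--11, 0-1-0, 0-11-, 00-0-, 01-1-, 1--01, 1-0-1, 10-1-, 1100-
Minterm coverage:
  m0 ⊆ 00-0- [E]
  m1 ⊆ -0--1,00-0-
  m3 ⊆ --011,-0--1,0--11
  m4 ⊆ -01--,0-1-0,00-0-
  m5 ⊆ -0--1,-01--,00-0-
  m6 ⊆ --110,-01--,0-1-0,0-11-
  m7 ⊆ -0--1,-01--,0--11,0-11-
  m10 ⊆ 01-1- [E]
  m11 ⊆ --011,0--11,01-1-
  m12 ⊆ 0-1-0 [E]
  m14 ⊆ --110,0-1-0,0-11-,01-1-
  m15 ⊆ 0--11,0-11-,01-1-
  m17 ⊆ -0--1,1--01,1-0-1
  m18 ⊆ 10-1- [E]
  m19 ⊆ --011,-0--1,1-0-1,10-1-
  m20 ⊆ -01-- [E]
  m21 ⊆ -0--1,-01--,1--01
  m22 ⊆ --110,-01--,10-1-
  m23 ⊆ -0--1,-01--,10-1-
  m24 ⊆ 1100- [E]
  m25 ⊆ 1--01,1-0-1,1100-
  m27 ⊆ --011,1-0-1
  m29 ⊆ 1--01 [E]
  m30 ⊆ --110 [E]
E = {--110, -01--, 0-1-0, 00-0-, 01-1-, 1--01, 10-1-, 1100-}

YES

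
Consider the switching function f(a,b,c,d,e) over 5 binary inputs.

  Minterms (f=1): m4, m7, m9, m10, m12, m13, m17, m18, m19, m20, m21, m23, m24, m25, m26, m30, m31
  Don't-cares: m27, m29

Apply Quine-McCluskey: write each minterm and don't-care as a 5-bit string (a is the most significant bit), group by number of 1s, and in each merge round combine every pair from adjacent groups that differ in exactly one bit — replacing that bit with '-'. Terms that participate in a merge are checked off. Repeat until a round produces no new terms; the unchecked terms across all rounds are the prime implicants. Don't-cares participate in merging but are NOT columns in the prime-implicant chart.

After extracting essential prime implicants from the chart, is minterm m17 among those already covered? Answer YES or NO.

YES

[col 0] 00100*, 00111*, 01001*, 01010*, 01100*, 01101*, 10001*, 10010*, 10011*, 10100*, 10101*, 10111*, 11000*, 11001*, 11010*, 11011*, 11101*, 11110*, 11111*
[col 1] -0100, -0111, -1001*, -1010, -1101*, 0-100, 01-01*, 0110-, 1-001*, 1-010*, 1-011*, 1-101*, 1-111*, 10-01*, 10-11*, 100-1*, 1001-*, 101-1*, 1010-, 11-01*, 11-10*, 11-11*, 110-0*, 110-1*, 1100-*, 1101-*, 111-1*, 1111-*
[col 2] -1-01, 1--01*, 1--11*, 1-0-1*, 1-01-, 1-1-1*, 10--1*, 11--1*, 11-1-, 110--
[col 3] 1---1
Prime implicants: -0100, -0111, -1-01, -1010, 0-100, 0110-, 1---1, 1-01-, 1010-, 11-1-, 110--
PI chart (minterm → PIs covering it):
  4 | -0100,0-100
  7 | -0111  (sole → essential)
  9 | -1-01  (sole → essential)
  10 | -1010  (sole → essential)
  12 | 0-100,0110-
  13 | -1-01,0110-
  17 | 1---1  (sole → essential)
  18 | 1-01-  (sole → essential)
  19 | 1---1,1-01-
  20 | -0100,1010-
  21 | 1---1,1010-
  23 | -0111,1---1
  24 | 110--  (sole → essential)
  25 | -1-01,1---1,110--
  26 | -1010,1-01-,11-1-,110--
  30 | 11-1-  (sole → essential)
  31 | 1---1,11-1-
Essential prime implicants: -0111, -1-01, -1010, 1---1, 1-01-, 11-1-, 110--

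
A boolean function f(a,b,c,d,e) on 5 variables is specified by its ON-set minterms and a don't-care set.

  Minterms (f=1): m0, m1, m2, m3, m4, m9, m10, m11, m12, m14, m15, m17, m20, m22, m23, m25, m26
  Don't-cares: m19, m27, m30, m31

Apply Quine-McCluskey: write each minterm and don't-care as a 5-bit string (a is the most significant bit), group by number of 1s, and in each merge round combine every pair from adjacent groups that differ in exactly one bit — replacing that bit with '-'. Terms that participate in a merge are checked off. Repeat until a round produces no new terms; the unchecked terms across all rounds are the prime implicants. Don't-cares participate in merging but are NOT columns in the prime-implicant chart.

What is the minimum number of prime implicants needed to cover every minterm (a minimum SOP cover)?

Round 0: 00000✓ 00001✓ 00010✓ 00011✓ 00100✓ 01001✓ 01010✓ 01011✓ 01100✓ 01110✓ 01111✓ 10001✓ 10011✓ 10100✓ 10110✓ 10111✓ 11001✓ 11010✓ 11011✓ 11110✓ 11111✓
Round 1: -0001✓ -0011✓ -0100 -1001✓ -1010✓ -1011✓ -1110✓ -1111✓ 0-001✓ 0-010✓ 0-011✓ 0-100 00-00 000-0✓ 000-1✓ 0000-✓ 0001-✓ 01-10✓ 01-11✓ 010-1✓ 0101-✓ 011-0 0111-✓ 1-001✓ 1-011✓ 1-110✓ 1-111✓ 10-11✓ 100-1✓ 101-0 1011-✓ 11-10✓ 11-11✓ 110-1✓ 1101-✓ 1111-✓
Round 2: --001✓ --011✓ -00-1✓ -1-10✓ -1-11✓ -10-1✓ -101-✓ -111-✓ 0-0-1✓ 0-01- 000-- 01-1-✓ 1--11 1-0-1✓ 1-11- 11-1-✓
Round 3: --0-1 -1-1-
PIs = {--0-1, -0100, -1-1-, 0-01-, 0-100, 00-00, 000--, 011-0, 1--11, 1-11-, 101-0}
Coverage chart:
  m0: 00-00,000--
  m1: --0-1,000--
  m2: 0-01-,000--
  m3: --0-1,0-01-,000--
  m4: -0100,0-100,00-00
  m9: --0-1 ←essential
  m10: -1-1-,0-01-
  m11: --0-1,-1-1-,0-01-
  m12: 0-100,011-0
  m14: -1-1-,011-0
  m15: -1-1- ←essential
  m17: --0-1 ←essential
  m20: -0100,101-0
  m22: 1-11-,101-0
  m23: 1--11,1-11-
  m25: --0-1 ←essential
  m26: -1-1- ←essential
Essential: --0-1, -1-1-
Petrick residual → -0100, 0-100, 000--, 1-11-
Min cover (6 terms): c'e + b'cd'e' + bd + a'cd'e' + a'b'c' + acd

6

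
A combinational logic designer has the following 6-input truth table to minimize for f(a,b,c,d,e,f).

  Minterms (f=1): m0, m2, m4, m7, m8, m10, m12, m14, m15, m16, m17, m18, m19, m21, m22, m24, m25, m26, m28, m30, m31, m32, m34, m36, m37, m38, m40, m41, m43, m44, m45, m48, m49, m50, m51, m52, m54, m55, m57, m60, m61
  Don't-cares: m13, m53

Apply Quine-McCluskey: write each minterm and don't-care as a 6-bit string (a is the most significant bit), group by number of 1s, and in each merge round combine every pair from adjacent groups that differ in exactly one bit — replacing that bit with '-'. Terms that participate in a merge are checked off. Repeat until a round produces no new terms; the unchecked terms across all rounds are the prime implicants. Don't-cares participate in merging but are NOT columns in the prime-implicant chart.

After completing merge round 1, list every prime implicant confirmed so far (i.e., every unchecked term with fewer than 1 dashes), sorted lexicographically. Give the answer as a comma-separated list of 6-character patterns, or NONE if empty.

NONE

[col 0] 000000*, 000010*, 000100*, 000111*, 001000*, 001010*, 001100*, 001101*, 001110*, 001111*, 010000*, 010001*, 010010*, 010011*, 010101*, 010110*, 011000*, 011001*, 011010*, 011100*, 011110*, 011111*, 100000*, 100010*, 100100*, 100101*, 100110*, 101000*, 101001*, 101011*, 101100*, 101101*, 110000*, 110001*, 110010*, 110011*, 110100*, 110101*, 110110*, 110111*, 111001*, 111100*, 111101*
[col 1] -00000*, -00010*, -00100*, -01000*, -01100*, -01101*, -10000*, -10001*, -10010*, -10011*, -10101*, -10110*, -11001*, -11100*, 0-0000*, 0-0010*, 0-1000*, 0-1010*, 0-1100*, 0-1110*, 0-1111*, 00-000*, 00-010*, 00-100*, 00-111, 000-00*, 0000-0*, 001-00*, 001-10*, 0010-0*, 0011-0*, 0011-1*, 00110-*, 00111-*, 01-000*, 01-001*, 01-010*, 01-110*, 010-01*, 010-10*, 0100-0*, 0100-1*, 01000-*, 01001-*, 011-00*, 011-10*, 0110-0*, 01100-*, 0111-0*, 01111-*, 1-0000*, 1-0010*, 1-0100*, 1-0101*, 1-0110*, 1-1001*, 1-1100*, 1-1101*, 10-000*, 10-100*, 10-101*, 100-00*, 100-10*, 1000-0*, 1001-0*, 10010-*, 101-00*, 101-01*, 1010-1, 10100-*, 10110-*, 11-001*, 11-100*, 11-101*, 110-00*, 110-01*, 110-10*, 110-11*, 1100-0*, 1100-1*, 11000-*, 11001-*, 1101-0*, 1101-1*, 11010-*, 11011-*, 111-01*, 11110-*
[col 2] --0000*, --0010*, --1100, -0-000*, -0-100*, -00-00*, -000-0*, -01-00*, -0110-, -1-001, -10-01, -10-10, -100-0*, -100-1*, -1000-*, -1001-*, 0--000*, 0--010*, 0-00-0*, 0-1-00*, 0-1-10*, 0-10-0*, 0-11-0*, 0-111-, 00--00*, 00-0-0*, 001--0*, 0011--, 01--10, 01-0-0*, 01-00-, 0100--*, 011--0*, 1--100*, 1--101*, 1-0-00*, 1-0-10*, 1-00-0*, 1-01-0*, 1-010-*, 1-1-01, 1-110-*, 10--00*, 10-10-*, 100--0*, 101-0-, 11--01, 11-10-*, 110--0*, 110--1*, 110-0-*, 110-1-*, 1100--*, 1101--*
[col 3] --00-0, -0--00, -100--, 0--0-0, 0-1--0, 1--10-, 1-0--0, 110---
Prime implicants: --00-0, --1100, -0--00, -0110-, -1-001, -10-01, -10-10, -100--, 0--0-0, 0-1--0, 0-111-, 00-111, 0011--, 01--10, 01-00-, 1--10-, 1-0--0, 1-1-01, 101-0-, 1010-1, 11--01, 110---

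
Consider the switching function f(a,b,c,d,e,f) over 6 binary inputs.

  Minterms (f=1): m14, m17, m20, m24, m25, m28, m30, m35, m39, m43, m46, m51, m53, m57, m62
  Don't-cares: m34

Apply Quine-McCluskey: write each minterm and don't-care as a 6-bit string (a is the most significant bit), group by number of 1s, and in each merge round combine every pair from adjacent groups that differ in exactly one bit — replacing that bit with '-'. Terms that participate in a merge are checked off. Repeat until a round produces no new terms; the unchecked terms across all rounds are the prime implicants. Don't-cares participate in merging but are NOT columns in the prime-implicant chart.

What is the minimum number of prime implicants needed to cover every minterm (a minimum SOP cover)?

[col 0] 001110*, 010001*, 010100*, 011000*, 011001*, 011100*, 011110*, 100010*, 100011*, 100111*, 101011*, 101110*, 110011*, 110101, 111001*, 111110*
[col 1] -01110*, -11001, -11110*, 0-1110*, 01-001, 01-100, 011-00, 01100-, 0111-0, 1-0011, 1-1110*, 10-011, 100-11, 10001-
[col 2] --1110
Prime implicants: --1110, -11001, 01-001, 01-100, 011-00, 01100-, 0111-0, 1-0011, 10-011, 100-11, 10001-, 110101
PI chart (minterm → PIs covering it):
  14 | --1110  (sole → essential)
  17 | 01-001  (sole → essential)
  20 | 01-100  (sole → essential)
  24 | 011-00,01100-
  25 | -11001,01-001,01100-
  28 | 01-100,011-00,0111-0
  30 | --1110,0111-0
  35 | 1-0011,10-011,100-11,10001-
  39 | 100-11  (sole → essential)
  43 | 10-011  (sole → essential)
  46 | --1110  (sole → essential)
  51 | 1-0011  (sole → essential)
  53 | 110101  (sole → essential)
  57 | -11001  (sole → essential)
  62 | --1110  (sole → essential)
Essential prime implicants: --1110, -11001, 01-001, 01-100, 1-0011, 10-011, 100-11, 110101
Petrick residual → 011-00
Minimum SOP uses 9 PIs: cdef' + bcd'e'f + a'bd'e'f + a'bde'f' + a'bce'f' + ac'd'ef + ab'd'ef + ab'c'ef + abc'de'f

9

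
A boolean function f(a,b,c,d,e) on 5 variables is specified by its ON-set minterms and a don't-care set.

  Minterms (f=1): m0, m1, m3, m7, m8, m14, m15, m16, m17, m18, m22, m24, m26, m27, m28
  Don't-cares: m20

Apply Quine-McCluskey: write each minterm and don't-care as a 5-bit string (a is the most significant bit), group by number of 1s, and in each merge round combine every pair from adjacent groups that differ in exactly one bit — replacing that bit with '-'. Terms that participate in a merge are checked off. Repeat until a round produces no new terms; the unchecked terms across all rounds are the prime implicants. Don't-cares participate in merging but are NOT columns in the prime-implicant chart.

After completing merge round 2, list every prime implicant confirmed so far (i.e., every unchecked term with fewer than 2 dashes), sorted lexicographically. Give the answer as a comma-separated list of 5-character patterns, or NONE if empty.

Round 0: 00000✓ 00001✓ 00011✓ 00111✓ 01000✓ 01110✓ 01111✓ 10000✓ 10001✓ 10010✓ 10100✓ 10110✓ 11000✓ 11010✓ 11011✓ 11100✓
Round 1: -0000✓ -0001✓ -1000✓ 0-000✓ 0-111 00-11 000-1 0000-✓ 0111- 1-000✓ 1-010✓ 1-100✓ 10-00✓ 10-10✓ 100-0✓ 1000-✓ 101-0✓ 11-00✓ 110-0✓ 1101-
Round 2: --000 -000- 1--00 1-0-0 10--0
PIs = {--000, -000-, 0-111, 00-11, 000-1, 0111-, 1--00, 1-0-0, 10--0, 1101-}

0-111, 00-11, 000-1, 0111-, 1101-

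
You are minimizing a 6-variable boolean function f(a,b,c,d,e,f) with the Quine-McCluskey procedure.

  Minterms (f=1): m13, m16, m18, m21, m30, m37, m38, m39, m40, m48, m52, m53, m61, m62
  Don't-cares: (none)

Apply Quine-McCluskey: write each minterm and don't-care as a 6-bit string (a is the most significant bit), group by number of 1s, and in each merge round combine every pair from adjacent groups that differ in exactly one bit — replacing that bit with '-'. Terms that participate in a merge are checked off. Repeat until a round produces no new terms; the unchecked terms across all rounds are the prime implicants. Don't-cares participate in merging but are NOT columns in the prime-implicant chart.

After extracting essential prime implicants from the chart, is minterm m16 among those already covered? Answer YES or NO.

YES

[col 0] 001101, 010000*, 010010*, 010101*, 011110*, 100101*, 100110*, 100111*, 101000, 110000*, 110100*, 110101*, 111101*, 111110*
[col 1] -10000, -10101, -11110, 0100-0, 1-0101, 1001-1, 10011-, 11-101, 110-00, 11010-
Prime implicants: -10000, -10101, -11110, 001101, 0100-0, 1-0101, 1001-1, 10011-, 101000, 11-101, 110-00, 11010-
PI chart (minterm → PIs covering it):
  13 | 001101  (sole → essential)
  16 | -10000,0100-0
  18 | 0100-0  (sole → essential)
  21 | -10101  (sole → essential)
  30 | -11110  (sole → essential)
  37 | 1-0101,1001-1
  38 | 10011-  (sole → essential)
  39 | 1001-1,10011-
  40 | 101000  (sole → essential)
  48 | -10000,110-00
  52 | 110-00,11010-
  53 | -10101,1-0101,11-101,11010-
  61 | 11-101  (sole → essential)
  62 | -11110  (sole → essential)
Essential prime implicants: -10101, -11110, 001101, 0100-0, 10011-, 101000, 11-101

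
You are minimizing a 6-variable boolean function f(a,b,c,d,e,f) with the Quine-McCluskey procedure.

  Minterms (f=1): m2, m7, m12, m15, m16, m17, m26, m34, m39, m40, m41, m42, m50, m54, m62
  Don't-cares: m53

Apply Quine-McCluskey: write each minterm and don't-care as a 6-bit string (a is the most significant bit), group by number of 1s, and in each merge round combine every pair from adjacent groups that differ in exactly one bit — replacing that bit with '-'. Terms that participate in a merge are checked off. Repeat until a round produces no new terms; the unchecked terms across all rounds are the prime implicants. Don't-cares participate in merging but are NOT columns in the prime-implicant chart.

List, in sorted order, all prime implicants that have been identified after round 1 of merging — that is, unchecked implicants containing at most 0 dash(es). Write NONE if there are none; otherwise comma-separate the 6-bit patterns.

[col 0] 000010*, 000111*, 001100, 001111*, 010000*, 010001*, 011010, 100010*, 100111*, 101000*, 101001*, 101010*, 110010*, 110101, 110110*, 111110*
[col 1] -00010, -00111, 00-111, 01000-, 1-0010, 10-010, 1010-0, 10100-, 11-110, 110-10
Prime implicants: -00010, -00111, 00-111, 001100, 01000-, 011010, 1-0010, 10-010, 1010-0, 10100-, 11-110, 110-10, 110101

001100, 011010, 110101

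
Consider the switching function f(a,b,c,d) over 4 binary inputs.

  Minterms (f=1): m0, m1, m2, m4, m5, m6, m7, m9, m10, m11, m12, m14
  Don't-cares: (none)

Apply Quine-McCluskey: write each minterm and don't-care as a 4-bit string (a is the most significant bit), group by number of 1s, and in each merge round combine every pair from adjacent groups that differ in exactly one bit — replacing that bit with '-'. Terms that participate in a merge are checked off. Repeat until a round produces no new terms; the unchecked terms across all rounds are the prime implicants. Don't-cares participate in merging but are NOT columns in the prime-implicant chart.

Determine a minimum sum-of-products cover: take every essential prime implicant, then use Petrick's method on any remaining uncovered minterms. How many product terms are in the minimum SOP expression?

[col 0] 0000*, 0001*, 0010*, 0100*, 0101*, 0110*, 0111*, 1001*, 1010*, 1011*, 1100*, 1110*
[col 1] -001, -010*, -100*, -110*, 0-00*, 0-01*, 0-10*, 00-0*, 000-*, 01-0*, 01-1*, 010-*, 011-*, 1-10*, 10-1, 101-, 11-0*
[col 2] --10, -1-0, 0--0, 0-0-, 01--
Prime implicants: --10, -001, -1-0, 0--0, 0-0-, 01--, 10-1, 101-
PI chart (minterm → PIs covering it):
  0 | 0--0,0-0-
  1 | -001,0-0-
  2 | --10,0--0
  4 | -1-0,0--0,0-0-,01--
  5 | 0-0-,01--
  6 | --10,-1-0,0--0,01--
  7 | 01--  (sole → essential)
  9 | -001,10-1
  10 | --10,101-
  11 | 10-1,101-
  12 | -1-0  (sole → essential)
  14 | --10,-1-0
Essential prime implicants: -1-0, 01--
Petrick residual → --10, 0-0-, 10-1
Minimum SOP uses 5 PIs: cd' + bd' + a'c' + a'b + ab'd

5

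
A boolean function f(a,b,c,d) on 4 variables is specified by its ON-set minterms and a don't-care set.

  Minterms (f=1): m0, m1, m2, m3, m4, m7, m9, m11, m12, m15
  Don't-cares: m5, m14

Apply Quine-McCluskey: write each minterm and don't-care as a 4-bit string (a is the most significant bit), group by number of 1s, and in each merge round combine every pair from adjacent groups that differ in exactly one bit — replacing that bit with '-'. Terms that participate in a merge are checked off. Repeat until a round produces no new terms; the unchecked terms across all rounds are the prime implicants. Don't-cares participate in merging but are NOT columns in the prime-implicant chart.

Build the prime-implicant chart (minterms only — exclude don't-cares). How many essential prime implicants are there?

2

[col 0] 0000*, 0001*, 0010*, 0011*, 0100*, 0101*, 0111*, 1001*, 1011*, 1100*, 1110*, 1111*
[col 1] -001*, -011*, -100, -111*, 0-00*, 0-01*, 0-11*, 00-0*, 00-1*, 000-*, 001-*, 01-1*, 010-*, 1-11*, 10-1*, 11-0, 111-
[col 2] --11, -0-1, 0--1, 0-0-, 00--
Prime implicants: --11, -0-1, -100, 0--1, 0-0-, 00--, 11-0, 111-
PI chart (minterm → PIs covering it):
  0 | 0-0-,00--
  1 | -0-1,0--1,0-0-,00--
  2 | 00--  (sole → essential)
  3 | --11,-0-1,0--1,00--
  4 | -100,0-0-
  7 | --11,0--1
  9 | -0-1  (sole → essential)
  11 | --11,-0-1
  12 | -100,11-0
  15 | --11,111-
Essential prime implicants: -0-1, 00--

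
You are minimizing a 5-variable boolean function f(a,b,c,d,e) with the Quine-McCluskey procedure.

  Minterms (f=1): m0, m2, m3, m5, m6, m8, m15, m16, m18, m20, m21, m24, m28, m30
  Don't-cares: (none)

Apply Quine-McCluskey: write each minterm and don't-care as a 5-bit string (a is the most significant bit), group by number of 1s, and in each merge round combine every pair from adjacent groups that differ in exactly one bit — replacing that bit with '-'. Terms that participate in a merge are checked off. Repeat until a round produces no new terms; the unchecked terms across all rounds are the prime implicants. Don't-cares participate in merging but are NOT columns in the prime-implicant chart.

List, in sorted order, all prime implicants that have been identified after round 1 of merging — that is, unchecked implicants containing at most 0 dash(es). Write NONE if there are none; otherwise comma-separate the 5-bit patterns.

size-2^0 implicants → 00000(✓)  00010(✓)  00011(✓)  00101(✓)  00110(✓)  01000(✓)  01111  10000(✓)  10010(✓)  10100(✓)  10101(✓)  11000(✓)  11100(✓)  11110(✓)
size-2^1 implicants → -0000(✓)  -0010(✓)  -0101  -1000(✓)  0-000(✓)  00-10  000-0(✓)  0001-  1-000(✓)  1-100(✓)  10-00(✓)  100-0(✓)  1010-  11-00(✓)  111-0
size-2^2 implicants → --000  -00-0  1--00
Unchecked terms (primes): --000, -00-0, -0101, 00-10, 0001-, 01111, 1--00, 1010-, 111-0

01111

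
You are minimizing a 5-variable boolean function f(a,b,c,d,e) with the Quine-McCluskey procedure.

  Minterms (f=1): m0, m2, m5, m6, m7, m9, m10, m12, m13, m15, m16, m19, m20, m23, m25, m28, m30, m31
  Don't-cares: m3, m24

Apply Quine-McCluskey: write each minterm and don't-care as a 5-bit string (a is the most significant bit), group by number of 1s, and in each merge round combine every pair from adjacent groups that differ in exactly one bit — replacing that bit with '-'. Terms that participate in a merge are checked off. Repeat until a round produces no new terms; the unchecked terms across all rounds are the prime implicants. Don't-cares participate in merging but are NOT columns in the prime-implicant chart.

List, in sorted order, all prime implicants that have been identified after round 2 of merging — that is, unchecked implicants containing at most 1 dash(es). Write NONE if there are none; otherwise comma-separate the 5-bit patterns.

Round 0: 00000✓ 00010✓ 00011✓ 00101✓ 00110✓ 00111✓ 01001✓ 01010✓ 01100✓ 01101✓ 01111✓ 10000✓ 10011✓ 10100✓ 10111✓ 11000✓ 11001✓ 11100✓ 11110✓ 11111✓
Round 1: -0000 -0011✓ -0111✓ -1001 -1100 -1111✓ 0-010 0-101✓ 0-111✓ 00-10✓ 00-11✓ 000-0 0001-✓ 001-1✓ 0011-✓ 01-01 011-1✓ 0110- 1-000✓ 1-100✓ 1-111✓ 10-00✓ 10-11✓ 11-00✓ 1100- 111-0 1111-
Round 2: --111 -0-11 0-1-1 00-1- 1--00
PIs = {--111, -0-11, -0000, -1001, -1100, 0-010, 0-1-1, 00-1-, 000-0, 01-01, 0110-, 1--00, 1100-, 111-0, 1111-}

-0000, -1001, -1100, 0-010, 000-0, 01-01, 0110-, 1100-, 111-0, 1111-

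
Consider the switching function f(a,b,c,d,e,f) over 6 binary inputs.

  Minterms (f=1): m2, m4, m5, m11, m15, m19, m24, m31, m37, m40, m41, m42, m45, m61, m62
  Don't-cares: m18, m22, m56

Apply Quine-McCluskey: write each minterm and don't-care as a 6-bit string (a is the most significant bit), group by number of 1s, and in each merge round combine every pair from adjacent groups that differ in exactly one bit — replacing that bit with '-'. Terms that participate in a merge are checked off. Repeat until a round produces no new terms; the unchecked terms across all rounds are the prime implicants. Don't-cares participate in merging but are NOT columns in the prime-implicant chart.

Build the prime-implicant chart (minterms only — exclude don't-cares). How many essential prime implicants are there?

size-2^0 implicants → 000010(✓)  000100(✓)  000101(✓)  001011(✓)  001111(✓)  010010(✓)  010011(✓)  010110(✓)  011000(✓)  011111(✓)  100101(✓)  101000(✓)  101001(✓)  101010(✓)  101101(✓)  111000(✓)  111101(✓)  111110
size-2^1 implicants → -00101  -11000  0-0010  0-1111  00010-  001-11  010-10  01001-  1-1000  1-1101  10-101  101-01  1010-0  10100-
Unchecked terms (primes): -00101, -11000, 0-0010, 0-1111, 00010-, 001-11, 010-10, 01001-, 1-1000, 1-1101, 10-101, 101-01, 1010-0, 10100-, 111110
Minterm coverage:
  m2 ⊆ 0-0010 [E]
  m4 ⊆ 00010- [E]
  m5 ⊆ -00101,00010-
  m11 ⊆ 001-11 [E]
  m15 ⊆ 0-1111,001-11
  m19 ⊆ 01001- [E]
  m24 ⊆ -11000 [E]
  m31 ⊆ 0-1111 [E]
  m37 ⊆ -00101,10-101
  m40 ⊆ 1-1000,1010-0,10100-
  m41 ⊆ 101-01,10100-
  m42 ⊆ 1010-0 [E]
  m45 ⊆ 1-1101,10-101,101-01
  m61 ⊆ 1-1101 [E]
  m62 ⊆ 111110 [E]
E = {-11000, 0-0010, 0-1111, 00010-, 001-11, 01001-, 1-1101, 1010-0, 111110}

9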